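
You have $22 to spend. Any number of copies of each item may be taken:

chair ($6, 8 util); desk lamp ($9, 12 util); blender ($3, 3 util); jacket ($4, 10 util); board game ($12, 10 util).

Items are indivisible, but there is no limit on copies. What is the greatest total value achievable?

50 util

Best value-per-unit is jacket at 10/4, and filling with it alone uses cost 5×4=20. No mix of the others beats 5×10 = 50.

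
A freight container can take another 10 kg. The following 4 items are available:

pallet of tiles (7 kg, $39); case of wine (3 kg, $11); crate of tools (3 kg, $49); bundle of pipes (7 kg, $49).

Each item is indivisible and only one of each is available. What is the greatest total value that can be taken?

$98

This is a 0/1 knapsack; check combinations near the capacity.
- crate of tools+bundle of pipes: weight 3+7=10, value 49+49=98
- pallet of tiles+crate of tools: weight 7+3=10, value 39+49=88
- case of wine+crate of tools: weight 3+3=6, value 11+49=60
Best: $98.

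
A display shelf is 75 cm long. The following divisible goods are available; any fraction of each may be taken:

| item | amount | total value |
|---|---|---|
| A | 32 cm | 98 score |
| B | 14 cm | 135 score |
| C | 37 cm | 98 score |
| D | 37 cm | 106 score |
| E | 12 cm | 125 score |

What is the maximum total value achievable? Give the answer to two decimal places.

406.70

Take in order of value per unit:
- E (125/12 per unit): all 12 → value 125, running total 125.00
- B (135/14 per unit): all 14 → value 135, running total 260.00
- A (98/32 per unit): all 32 → value 98, running total 358.00
- D (106/37 per unit): 17 of 37 → value 17×106/37 = 48.7027, running total 406.70
Total 406.70.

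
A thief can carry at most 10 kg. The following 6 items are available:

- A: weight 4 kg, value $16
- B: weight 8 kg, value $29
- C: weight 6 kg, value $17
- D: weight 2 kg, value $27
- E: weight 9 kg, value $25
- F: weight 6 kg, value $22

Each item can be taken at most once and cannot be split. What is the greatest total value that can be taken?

$56

Check high-value combinations within 10 kg:
- B+D: weight 8+2=10, value 29+27=56
- D+F: weight 2+6=8, value 27+22=49
- C+D: weight 6+2=8, value 17+27=44
- A+D: weight 4+2=6, value 16+27=43
Best: $56.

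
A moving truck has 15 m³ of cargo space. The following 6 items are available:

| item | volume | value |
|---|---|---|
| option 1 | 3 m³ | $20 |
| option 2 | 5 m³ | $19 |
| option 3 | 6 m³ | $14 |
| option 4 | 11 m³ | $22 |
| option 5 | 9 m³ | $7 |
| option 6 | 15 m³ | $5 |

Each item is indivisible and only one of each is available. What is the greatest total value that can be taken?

$53

Check high-value combinations within 15 m³:
- option 1+option 2+option 3: volume 3+5+6=14, value 20+19+14=53
- option 1+option 4: volume 3+11=14, value 20+22=42
- option 1+option 2: volume 3+5=8, value 20+19=39
- option 1+option 3: volume 3+6=9, value 20+14=34
- option 2+option 3: volume 5+6=11, value 19+14=33
Best: $53.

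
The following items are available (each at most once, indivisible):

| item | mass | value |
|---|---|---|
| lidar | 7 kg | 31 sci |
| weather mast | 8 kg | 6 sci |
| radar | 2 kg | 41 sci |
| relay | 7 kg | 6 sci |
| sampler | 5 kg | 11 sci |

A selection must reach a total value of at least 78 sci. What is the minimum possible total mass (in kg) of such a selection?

Subsets with value ≥ 78, sorted by total mass:
- lidar+radar+sampler: mass 14, value 83
- lidar+radar+relay: mass 16, value 78
Minimum mass: 14 kg.

14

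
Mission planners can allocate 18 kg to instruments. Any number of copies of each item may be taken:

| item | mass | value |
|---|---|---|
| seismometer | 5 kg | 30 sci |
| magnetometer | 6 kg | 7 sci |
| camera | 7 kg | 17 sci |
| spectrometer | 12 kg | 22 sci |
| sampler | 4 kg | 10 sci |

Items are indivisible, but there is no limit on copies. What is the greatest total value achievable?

Best value-per-unit is seismometer at 30/5, and filling with it alone uses mass 3×5=15. No mix of the others beats 3×30 = 90.

90 sci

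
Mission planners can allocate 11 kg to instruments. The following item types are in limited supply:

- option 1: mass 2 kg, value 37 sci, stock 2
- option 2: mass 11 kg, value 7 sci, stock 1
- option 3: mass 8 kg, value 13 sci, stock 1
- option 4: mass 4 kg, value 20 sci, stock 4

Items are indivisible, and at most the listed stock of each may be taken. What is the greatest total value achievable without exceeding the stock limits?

94 sci

Top feasible selections:
- 2×option 1 + 1×option 4: mass 8, value 94
- 1×option 1 + 2×option 4: mass 10, value 77
Best: 94 sci.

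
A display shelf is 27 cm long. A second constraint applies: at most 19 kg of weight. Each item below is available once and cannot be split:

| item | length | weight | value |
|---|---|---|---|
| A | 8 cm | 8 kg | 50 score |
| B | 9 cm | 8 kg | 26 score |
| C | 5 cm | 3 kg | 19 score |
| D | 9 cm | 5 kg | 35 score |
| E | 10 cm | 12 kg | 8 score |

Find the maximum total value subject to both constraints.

Feasible sets respecting both limits:
- A+C+D: length 22, weight 16, value 104
- A+B+C: length 22, weight 19, value 95
- A+D: length 17, weight 13, value 85
- B+C+D: length 23, weight 16, value 80
Best: 104 score.

104 score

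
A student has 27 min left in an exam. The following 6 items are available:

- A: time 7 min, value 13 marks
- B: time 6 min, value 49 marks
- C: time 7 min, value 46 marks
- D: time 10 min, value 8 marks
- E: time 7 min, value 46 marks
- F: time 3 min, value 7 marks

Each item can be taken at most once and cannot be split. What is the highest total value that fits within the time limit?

Check high-value combinations within 27 min:
- A+B+C+E: time 7+6+7+7=27, value 13+49+46+46=154
- B+C+E+F: time 6+7+7+3=23, value 49+46+46+7=148
- B+C+E: time 6+7+7=20, value 49+46+46=141
- A+B+C+F: time 7+6+7+3=23, value 13+49+46+7=115
Best: 154 marks.

154 marks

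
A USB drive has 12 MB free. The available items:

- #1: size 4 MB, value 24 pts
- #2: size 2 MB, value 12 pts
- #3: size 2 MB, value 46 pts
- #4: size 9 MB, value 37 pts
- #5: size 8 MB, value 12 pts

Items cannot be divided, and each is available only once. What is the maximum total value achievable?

This is a 0/1 knapsack; check combinations near the capacity.
- #3+#4: size 2+9=11, value 46+37=83
- #1+#2+#3: size 4+2+2=8, value 24+12+46=82
- #1+#3: size 4+2=6, value 24+46=70
- #2+#3+#5: size 2+2+8=12, value 12+46+12=70
Best: 83 pts.

83 pts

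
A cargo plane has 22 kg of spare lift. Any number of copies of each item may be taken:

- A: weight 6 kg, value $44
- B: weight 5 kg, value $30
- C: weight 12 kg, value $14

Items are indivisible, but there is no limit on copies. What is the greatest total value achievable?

Best value-per-unit is A at 44/6; filling with it alone gives 3×44 = 132.
Optimal mix: 2×A + 2×B → weight 22, value 148.

$148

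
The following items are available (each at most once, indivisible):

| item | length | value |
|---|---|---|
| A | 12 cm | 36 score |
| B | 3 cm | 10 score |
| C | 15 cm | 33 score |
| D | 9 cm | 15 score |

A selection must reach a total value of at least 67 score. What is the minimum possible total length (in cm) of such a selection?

Subsets with value ≥ 67, sorted by total length:
- A+C: length 27, value 69
- A+B+C: length 30, value 79
Minimum length: 27 cm.

27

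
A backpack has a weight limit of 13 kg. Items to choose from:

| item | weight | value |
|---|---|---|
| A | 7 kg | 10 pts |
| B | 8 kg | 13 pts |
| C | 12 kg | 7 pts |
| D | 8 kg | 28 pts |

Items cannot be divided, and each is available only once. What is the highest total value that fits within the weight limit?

28 pts

This is a 0/1 knapsack; check combinations near the capacity.
- D: weight 8, value 28
- B: weight 8, value 13
- A: weight 7, value 10
- C: weight 12, value 7
Best: 28 pts.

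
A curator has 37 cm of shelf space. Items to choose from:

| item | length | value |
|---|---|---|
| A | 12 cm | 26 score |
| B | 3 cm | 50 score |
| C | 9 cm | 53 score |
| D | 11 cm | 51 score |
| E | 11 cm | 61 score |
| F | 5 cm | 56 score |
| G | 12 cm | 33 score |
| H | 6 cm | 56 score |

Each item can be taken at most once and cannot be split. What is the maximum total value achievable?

276 score

Check high-value combinations within 37 cm:
- B+C+E+F+H: length 3+9+11+5+6=34, value 50+53+61+56+56=276
- B+D+E+F+H: length 3+11+11+5+6=36, value 50+51+61+56+56=274
- B+C+D+F+H: length 3+9+11+5+6=34, value 50+53+51+56+56=266
Best: 276 score.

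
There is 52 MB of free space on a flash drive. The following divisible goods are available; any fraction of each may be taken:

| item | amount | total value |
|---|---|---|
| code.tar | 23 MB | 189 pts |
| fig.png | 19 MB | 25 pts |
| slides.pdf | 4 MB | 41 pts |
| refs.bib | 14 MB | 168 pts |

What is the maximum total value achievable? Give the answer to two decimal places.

Take in order of value per unit:
- refs.bib (168/14 per unit): all 14 → value 168, running total 168.00
- slides.pdf (41/4 per unit): all 4 → value 41, running total 209.00
- code.tar (189/23 per unit): all 23 → value 189, running total 398.00
- fig.png (25/19 per unit): 11 of 19 → value 11×25/19 = 14.4737, running total 412.47
Total 412.47.

412.47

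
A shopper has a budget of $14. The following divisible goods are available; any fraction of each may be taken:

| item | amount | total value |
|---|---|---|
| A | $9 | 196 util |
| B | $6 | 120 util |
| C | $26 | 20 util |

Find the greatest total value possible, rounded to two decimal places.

296.00

Take in order of value per unit:
- A (196/9 per unit): all 9 → value 196, running total 196.00
- B (120/6 per unit): 5 of 6 → value 5×120/6 = 100.0000, running total 296.00
Total 296.00.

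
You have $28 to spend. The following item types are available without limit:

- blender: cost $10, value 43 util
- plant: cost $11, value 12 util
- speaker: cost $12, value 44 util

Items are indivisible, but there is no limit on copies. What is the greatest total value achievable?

88 util

Best value-per-unit is blender at 43/10; filling with it alone gives 2×43 = 86.
Optimal mix: 2×speaker → cost 24, value 88.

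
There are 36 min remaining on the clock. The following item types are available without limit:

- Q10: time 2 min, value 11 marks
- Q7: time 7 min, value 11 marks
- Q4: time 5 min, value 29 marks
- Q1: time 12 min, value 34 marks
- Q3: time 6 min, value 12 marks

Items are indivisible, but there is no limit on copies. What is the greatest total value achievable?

207 marks

Best value-per-unit is Q4 at 29/5; filling with it alone gives 7×29 = 203.
Optimal mix: 3×Q10 + 6×Q4 → time 36, value 207.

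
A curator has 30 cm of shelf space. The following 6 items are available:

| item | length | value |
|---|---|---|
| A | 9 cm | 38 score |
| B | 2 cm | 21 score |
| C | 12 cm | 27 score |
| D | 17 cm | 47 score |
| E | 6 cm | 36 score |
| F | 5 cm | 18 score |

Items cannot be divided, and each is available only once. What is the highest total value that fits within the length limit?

This is a 0/1 knapsack; check combinations near the capacity.
- A+B+C+E: length 9+2+12+6=29, value 38+21+27+36=122
- B+D+E+F: length 2+17+6+5=30, value 21+47+36+18=122
- A+B+E+F: length 9+2+6+5=22, value 38+21+36+18=113
- A+B+D: length 9+2+17=28, value 38+21+47=106
- B+D+E: length 2+17+6=25, value 21+47+36=104
Best: 122 score.

122 score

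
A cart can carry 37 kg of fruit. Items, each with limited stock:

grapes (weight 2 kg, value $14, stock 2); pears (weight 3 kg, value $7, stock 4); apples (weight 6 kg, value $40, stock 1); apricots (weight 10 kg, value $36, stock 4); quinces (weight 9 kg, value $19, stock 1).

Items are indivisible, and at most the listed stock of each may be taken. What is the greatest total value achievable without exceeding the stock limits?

$154

Best selections within weight 37 and stock limits:
- 2×grapes + 2×pears + 1×apples + 2×apricots: weight 36, value 154
- 1×apples + 3×apricots: weight 36, value 148
- 2×grapes + 1×pears + 1×apples + 2×apricots: weight 33, value 147
- 1×grapes + 3×pears + 1×apples + 2×apricots: weight 37, value 147
Best: $154.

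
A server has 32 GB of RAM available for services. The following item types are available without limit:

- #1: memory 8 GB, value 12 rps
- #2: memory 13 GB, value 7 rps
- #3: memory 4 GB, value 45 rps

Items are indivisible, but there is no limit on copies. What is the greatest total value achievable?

Best value-per-unit is #3 at 45/4, and filling with it alone uses memory 8×4=32. No mix of the others beats 8×45 = 360.

360 rps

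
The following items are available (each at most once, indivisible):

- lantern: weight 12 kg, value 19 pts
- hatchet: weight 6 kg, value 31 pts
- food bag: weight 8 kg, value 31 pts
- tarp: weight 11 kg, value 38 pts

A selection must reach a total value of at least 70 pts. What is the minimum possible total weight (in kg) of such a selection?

Subsets with value ≥ 70, sorted by total weight:
- hatchet+food bag+tarp: weight 25, value 100
- lantern+hatchet+food bag: weight 26, value 81
- lantern+hatchet+tarp: weight 29, value 88
Minimum weight: 25 kg.

25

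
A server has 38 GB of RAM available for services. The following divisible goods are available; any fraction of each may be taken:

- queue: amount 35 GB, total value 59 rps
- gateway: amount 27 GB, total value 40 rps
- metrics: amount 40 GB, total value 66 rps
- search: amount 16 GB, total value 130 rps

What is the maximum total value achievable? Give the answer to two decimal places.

167.09

Take in order of value per unit:
- search (130/16 per unit): all 16 → value 130, running total 130.00
- queue (59/35 per unit): 22 of 35 → value 22×59/35 = 37.0857, running total 167.09
Total 167.09.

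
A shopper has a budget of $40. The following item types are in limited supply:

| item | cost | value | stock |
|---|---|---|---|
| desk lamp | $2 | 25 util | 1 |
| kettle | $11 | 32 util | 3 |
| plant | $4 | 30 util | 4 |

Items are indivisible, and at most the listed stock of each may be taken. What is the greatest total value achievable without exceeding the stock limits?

209 util

Best selections within cost 40 and stock limits:
- 1×desk lamp + 2×kettle + 4×plant: cost 40, value 209
- 2×kettle + 4×plant: cost 38, value 184
- 1×desk lamp + 2×kettle + 3×plant: cost 36, value 179
Best: 209 util.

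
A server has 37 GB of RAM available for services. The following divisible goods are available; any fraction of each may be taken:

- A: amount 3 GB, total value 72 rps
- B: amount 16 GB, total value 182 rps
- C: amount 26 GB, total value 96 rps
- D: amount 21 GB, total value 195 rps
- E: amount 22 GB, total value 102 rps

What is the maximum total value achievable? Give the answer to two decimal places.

Take in order of value per unit:
- A (72/3 per unit): all 3 → value 72, running total 72.00
- B (182/16 per unit): all 16 → value 182, running total 254.00
- D (195/21 per unit): 18 of 21 → value 18×195/21 = 167.1429, running total 421.14
Total 421.14.

421.14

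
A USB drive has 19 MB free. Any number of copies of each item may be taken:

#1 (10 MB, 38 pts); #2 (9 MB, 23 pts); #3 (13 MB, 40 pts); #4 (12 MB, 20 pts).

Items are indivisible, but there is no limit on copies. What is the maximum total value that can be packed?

Best value-per-unit is #1 at 38/10; filling with it alone gives 1×38 = 38.
Optimal mix: 1×#1 + 1×#2 → size 19, value 61.

61 pts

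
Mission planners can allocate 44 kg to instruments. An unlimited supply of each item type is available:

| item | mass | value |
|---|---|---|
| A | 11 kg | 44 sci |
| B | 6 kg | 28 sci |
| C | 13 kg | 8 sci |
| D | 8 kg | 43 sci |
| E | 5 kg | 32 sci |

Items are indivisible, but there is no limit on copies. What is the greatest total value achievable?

267 sci

Best value-per-unit is E at 32/5; filling with it alone gives 8×32 = 256.
Optimal mix: 1×D + 7×E → mass 43, value 267.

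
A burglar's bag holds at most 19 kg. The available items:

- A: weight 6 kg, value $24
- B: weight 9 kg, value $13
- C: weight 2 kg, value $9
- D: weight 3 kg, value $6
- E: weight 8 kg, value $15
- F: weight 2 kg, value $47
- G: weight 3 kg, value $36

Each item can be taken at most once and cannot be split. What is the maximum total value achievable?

Check high-value combinations within 19 kg:
- A+C+D+F+G: weight 6+2+3+2+3=16, value 24+9+6+47+36=122
- A+E+F+G: weight 6+8+2+3=19, value 24+15+47+36=122
- A+C+F+G: weight 6+2+2+3=13, value 24+9+47+36=116
- A+D+F+G: weight 6+3+2+3=14, value 24+6+47+36=113
Best: $122.

$122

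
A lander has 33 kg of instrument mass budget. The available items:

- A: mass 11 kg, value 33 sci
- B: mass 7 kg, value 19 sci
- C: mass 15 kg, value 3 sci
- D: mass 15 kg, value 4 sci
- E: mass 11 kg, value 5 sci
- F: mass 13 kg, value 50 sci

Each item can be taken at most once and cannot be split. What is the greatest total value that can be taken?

102 sci

Check high-value combinations within 33 kg:
- A+B+F: mass 11+7+13=31, value 33+19+50=102
- A+F: mass 11+13=24, value 33+50=83
- B+E+F: mass 7+11+13=31, value 19+5+50=74
- B+F: mass 7+13=20, value 19+50=69
Best: 102 sci.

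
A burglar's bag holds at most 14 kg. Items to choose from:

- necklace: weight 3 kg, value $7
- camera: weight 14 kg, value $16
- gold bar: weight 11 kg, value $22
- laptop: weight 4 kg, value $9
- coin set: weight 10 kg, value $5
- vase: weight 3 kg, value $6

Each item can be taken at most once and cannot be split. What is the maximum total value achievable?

$29

Check high-value combinations within 14 kg:
- necklace+gold bar: weight 3+11=14, value 7+22=29
- gold bar+vase: weight 11+3=14, value 22+6=28
- necklace+laptop+vase: weight 3+4+3=10, value 7+9+6=22
Best: $29.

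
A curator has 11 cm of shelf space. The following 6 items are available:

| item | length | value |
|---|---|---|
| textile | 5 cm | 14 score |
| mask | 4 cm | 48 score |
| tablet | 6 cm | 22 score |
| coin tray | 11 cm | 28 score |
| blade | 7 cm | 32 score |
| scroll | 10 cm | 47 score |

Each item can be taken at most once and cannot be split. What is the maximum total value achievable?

Check high-value combinations within 11 cm:
- mask+blade: length 4+7=11, value 48+32=80
- mask+tablet: length 4+6=10, value 48+22=70
- textile+mask: length 5+4=9, value 14+48=62
- mask: length 4, value 48
Best: 80 score.

80 score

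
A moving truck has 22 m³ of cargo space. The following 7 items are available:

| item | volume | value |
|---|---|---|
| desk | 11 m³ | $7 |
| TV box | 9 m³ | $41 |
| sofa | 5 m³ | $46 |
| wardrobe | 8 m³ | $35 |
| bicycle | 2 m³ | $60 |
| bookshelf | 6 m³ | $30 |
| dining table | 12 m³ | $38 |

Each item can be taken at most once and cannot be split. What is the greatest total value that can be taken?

$177

Check high-value combinations within 22 m³:
- TV box+sofa+bicycle+bookshelf: volume 9+5+2+6=22, value 41+46+60+30=177
- sofa+wardrobe+bicycle+bookshelf: volume 5+8+2+6=21, value 46+35+60+30=171
- TV box+sofa+bicycle: volume 9+5+2=16, value 41+46+60=147
- sofa+bicycle+dining table: volume 5+2+12=19, value 46+60+38=144
Best: $177.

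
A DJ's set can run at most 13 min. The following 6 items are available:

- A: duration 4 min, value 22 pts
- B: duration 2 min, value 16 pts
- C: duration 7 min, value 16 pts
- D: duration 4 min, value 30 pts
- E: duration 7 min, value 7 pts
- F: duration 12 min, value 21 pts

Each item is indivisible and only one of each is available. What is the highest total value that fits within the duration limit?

68 pts

Check high-value combinations within 13 min:
- A+B+D: duration 4+2+4=10, value 22+16+30=68
- B+C+D: duration 2+7+4=13, value 16+16+30=62
- A+B+C: duration 4+2+7=13, value 22+16+16=54
Best: 68 pts.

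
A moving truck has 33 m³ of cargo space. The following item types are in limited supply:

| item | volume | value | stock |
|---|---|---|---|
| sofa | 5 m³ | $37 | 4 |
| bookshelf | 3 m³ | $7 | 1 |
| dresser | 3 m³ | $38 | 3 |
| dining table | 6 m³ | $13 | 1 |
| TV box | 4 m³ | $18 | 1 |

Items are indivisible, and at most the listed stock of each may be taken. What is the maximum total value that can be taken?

$280

Best selections within volume 33 and stock limits:
- 4×sofa + 3×dresser + 1×TV box: volume 33, value 280
- 4×sofa + 1×bookshelf + 3×dresser: volume 32, value 269
- 4×sofa + 3×dresser: volume 29, value 262
Best: $280.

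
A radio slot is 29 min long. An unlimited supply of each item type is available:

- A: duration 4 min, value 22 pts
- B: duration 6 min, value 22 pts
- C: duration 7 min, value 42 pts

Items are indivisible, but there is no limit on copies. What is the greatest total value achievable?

Best value-per-unit is C at 42/7; filling with it alone gives 4×42 = 168.
Optimal mix: 2×A + 3×C → duration 29, value 170.

170 pts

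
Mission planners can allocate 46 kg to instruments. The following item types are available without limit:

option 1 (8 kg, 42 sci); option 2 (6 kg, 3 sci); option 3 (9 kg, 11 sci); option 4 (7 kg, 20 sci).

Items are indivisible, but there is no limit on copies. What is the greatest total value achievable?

213 sci

Best value-per-unit is option 1 at 42/8; filling with it alone gives 5×42 = 210.
Optimal mix: 5×option 1 + 1×option 2 → mass 46, value 213.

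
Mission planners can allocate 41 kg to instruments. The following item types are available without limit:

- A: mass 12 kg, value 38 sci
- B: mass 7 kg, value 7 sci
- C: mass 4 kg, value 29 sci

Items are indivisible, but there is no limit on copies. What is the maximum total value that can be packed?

Best value-per-unit is C at 29/4, and filling with it alone uses mass 10×4=40. No mix of the others beats 10×29 = 290.

290 sci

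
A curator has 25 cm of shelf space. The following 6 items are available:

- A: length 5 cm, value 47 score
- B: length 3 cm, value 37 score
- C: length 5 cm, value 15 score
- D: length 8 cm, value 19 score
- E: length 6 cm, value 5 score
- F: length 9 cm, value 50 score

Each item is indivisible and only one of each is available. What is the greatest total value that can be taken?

Check high-value combinations within 25 cm:
- A+B+D+F: length 5+3+8+9=25, value 47+37+19+50=153
- A+B+C+F: length 5+3+5+9=22, value 47+37+15+50=149
- A+B+E+F: length 5+3+6+9=23, value 47+37+5+50=139
Best: 153 score.

153 score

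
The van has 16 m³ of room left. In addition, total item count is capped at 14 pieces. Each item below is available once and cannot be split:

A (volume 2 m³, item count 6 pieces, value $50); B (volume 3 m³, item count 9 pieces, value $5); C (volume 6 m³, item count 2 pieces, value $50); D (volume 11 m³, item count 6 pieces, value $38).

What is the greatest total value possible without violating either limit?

Feasible sets respecting both limits:
- A+C: volume 8, item count 8, value 100
- A+D: volume 13, item count 12, value 88
- B+C: volume 9, item count 11, value 55
- A: volume 2, item count 6, value 50
Best: $100.

$100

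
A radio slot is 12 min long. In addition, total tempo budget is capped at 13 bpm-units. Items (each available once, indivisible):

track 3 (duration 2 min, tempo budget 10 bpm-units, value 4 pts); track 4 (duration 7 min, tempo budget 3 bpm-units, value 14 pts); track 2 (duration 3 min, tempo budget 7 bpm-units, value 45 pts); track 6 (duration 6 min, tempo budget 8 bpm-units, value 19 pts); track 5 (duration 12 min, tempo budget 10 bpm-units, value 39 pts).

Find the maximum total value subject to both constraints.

Feasible sets respecting both limits:
- track 4+track 2: duration 10, tempo budget 10, value 59
- track 2: duration 3, tempo budget 7, value 45
- track 5: duration 12, tempo budget 10, value 39
Best: 59 pts.

59 pts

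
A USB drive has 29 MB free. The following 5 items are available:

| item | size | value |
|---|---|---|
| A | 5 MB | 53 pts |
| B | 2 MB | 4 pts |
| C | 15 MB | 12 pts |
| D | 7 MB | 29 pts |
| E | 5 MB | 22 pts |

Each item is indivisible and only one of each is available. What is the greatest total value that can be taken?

108 pts

Check high-value combinations within 29 MB:
- A+B+D+E: size 5+2+7+5=19, value 53+4+29+22=108
- A+D+E: size 5+7+5=17, value 53+29+22=104
- A+B+C+D: size 5+2+15+7=29, value 53+4+12+29=98
- A+C+D: size 5+15+7=27, value 53+12+29=94
Best: 108 pts.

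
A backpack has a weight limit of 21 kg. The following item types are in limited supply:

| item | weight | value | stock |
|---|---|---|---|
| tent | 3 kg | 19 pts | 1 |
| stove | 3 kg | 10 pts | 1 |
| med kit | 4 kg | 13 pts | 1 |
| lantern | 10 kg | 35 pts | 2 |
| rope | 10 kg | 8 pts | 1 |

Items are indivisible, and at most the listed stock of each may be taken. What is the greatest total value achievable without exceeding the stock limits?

77 pts

Best selections within weight 21 and stock limits:
- 1×tent + 1×stove + 1×med kit + 1×lantern: weight 20, value 77
- 2×lantern: weight 20, value 70
Best: 77 pts.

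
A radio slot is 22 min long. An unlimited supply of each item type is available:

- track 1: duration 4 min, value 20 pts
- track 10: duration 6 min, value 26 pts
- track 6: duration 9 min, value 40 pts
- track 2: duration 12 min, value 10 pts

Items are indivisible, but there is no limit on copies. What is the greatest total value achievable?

Best value-per-unit is track 1 at 20/4; filling with it alone gives 5×20 = 100.
Optimal mix: 4×track 1 + 1×track 10 → duration 22, value 106.

106 pts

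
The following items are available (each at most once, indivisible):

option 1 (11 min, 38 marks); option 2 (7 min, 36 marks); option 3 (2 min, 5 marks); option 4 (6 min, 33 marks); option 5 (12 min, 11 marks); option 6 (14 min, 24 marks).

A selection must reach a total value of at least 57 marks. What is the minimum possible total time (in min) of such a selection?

Subsets with value ≥ 57, sorted by total time:
- option 2+option 4: time 13, value 69
- option 2+option 3+option 4: time 15, value 74
- option 1+option 4: time 17, value 71
- option 1+option 2: time 18, value 74
Minimum time: 13 min.

13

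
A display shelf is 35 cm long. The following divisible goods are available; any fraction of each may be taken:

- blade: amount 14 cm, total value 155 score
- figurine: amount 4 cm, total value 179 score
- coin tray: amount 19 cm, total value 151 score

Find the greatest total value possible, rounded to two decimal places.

469.11

Take in order of value per unit:
- figurine (179/4 per unit): all 4 → value 179, running total 179.00
- blade (155/14 per unit): all 14 → value 155, running total 334.00
- coin tray (151/19 per unit): 17 of 19 → value 17×151/19 = 135.1053, running total 469.11
Total 469.11.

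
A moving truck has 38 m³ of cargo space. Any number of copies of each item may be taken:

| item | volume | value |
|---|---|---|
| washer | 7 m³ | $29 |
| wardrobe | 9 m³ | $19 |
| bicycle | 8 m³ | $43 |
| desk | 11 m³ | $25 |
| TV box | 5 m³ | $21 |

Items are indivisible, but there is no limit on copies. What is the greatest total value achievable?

$193

Best value-per-unit is bicycle at 43/8; filling with it alone gives 4×43 = 172.
Optimal mix: 4×bicycle + 1×TV box → volume 37, value 193.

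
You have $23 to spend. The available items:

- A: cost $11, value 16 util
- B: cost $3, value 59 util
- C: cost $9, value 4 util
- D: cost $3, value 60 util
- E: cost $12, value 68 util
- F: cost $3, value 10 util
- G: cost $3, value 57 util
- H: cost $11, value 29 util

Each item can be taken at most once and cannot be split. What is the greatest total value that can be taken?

Check high-value combinations within $23:
- B+D+E+G: cost 3+3+12+3=21, value 59+60+68+57=244
- B+D+F+G+H: cost 3+3+3+3+11=23, value 59+60+10+57+29=215
- B+D+G+H: cost 3+3+3+11=20, value 59+60+57+29=205
- A+B+D+F+G: cost 11+3+3+3+3=23, value 16+59+60+10+57=202
Best: 244 util.

244 util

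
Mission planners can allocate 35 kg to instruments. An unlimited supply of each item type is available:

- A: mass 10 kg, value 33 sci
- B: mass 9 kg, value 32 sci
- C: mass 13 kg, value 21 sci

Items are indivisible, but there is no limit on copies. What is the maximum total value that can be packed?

Best value-per-unit is B at 32/9; filling with it alone gives 3×32 = 96.
Optimal mix: 3×A → mass 30, value 99.

99 sci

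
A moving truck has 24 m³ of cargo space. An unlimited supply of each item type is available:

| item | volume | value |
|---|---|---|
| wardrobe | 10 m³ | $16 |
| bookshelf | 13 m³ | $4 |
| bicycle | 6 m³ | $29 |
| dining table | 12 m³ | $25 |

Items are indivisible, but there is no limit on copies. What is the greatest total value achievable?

Best value-per-unit is bicycle at 29/6, and filling with it alone uses volume 4×6=24. No mix of the others beats 4×29 = 116.

$116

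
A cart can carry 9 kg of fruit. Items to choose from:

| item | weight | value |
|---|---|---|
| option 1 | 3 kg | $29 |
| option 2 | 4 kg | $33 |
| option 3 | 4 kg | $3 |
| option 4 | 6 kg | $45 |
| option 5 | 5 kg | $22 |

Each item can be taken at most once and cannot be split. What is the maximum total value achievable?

This is a 0/1 knapsack; check combinations near the capacity.
- option 1+option 4: weight 3+6=9, value 29+45=74
- option 1+option 2: weight 3+4=7, value 29+33=62
- option 2+option 5: weight 4+5=9, value 33+22=55
- option 1+option 5: weight 3+5=8, value 29+22=51
Best: $74.

$74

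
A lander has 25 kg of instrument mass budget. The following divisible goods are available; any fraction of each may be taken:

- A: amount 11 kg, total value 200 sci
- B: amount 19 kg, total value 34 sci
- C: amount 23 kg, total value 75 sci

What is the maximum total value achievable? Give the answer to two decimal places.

245.65

Take in order of value per unit:
- A (200/11 per unit): all 11 → value 200, running total 200.00
- C (75/23 per unit): 14 of 23 → value 14×75/23 = 45.6522, running total 245.65
Total 245.65.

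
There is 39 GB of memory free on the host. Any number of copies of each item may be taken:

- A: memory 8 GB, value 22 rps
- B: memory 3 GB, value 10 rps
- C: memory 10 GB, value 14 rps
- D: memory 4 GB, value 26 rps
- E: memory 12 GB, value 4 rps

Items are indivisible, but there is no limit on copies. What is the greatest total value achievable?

Best value-per-unit is D at 26/4; filling with it alone gives 9×26 = 234.
Optimal mix: 1×B + 9×D → memory 39, value 244.

244 rps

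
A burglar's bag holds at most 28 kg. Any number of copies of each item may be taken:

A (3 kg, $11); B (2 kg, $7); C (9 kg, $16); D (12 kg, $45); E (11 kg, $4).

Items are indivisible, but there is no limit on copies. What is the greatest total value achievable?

$104

Best value-per-unit is D at 45/12; filling with it alone gives 2×45 = 90.
Optimal mix: 2×B + 2×D → weight 28, value 104.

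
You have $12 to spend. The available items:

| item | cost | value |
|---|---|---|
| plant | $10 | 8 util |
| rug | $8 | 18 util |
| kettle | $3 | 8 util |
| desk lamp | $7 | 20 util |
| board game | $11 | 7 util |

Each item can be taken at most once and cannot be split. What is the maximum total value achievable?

28 util

This is a 0/1 knapsack; check combinations near the capacity.
- kettle+desk lamp: cost 3+7=10, value 8+20=28
- rug+kettle: cost 8+3=11, value 18+8=26
- desk lamp: cost 7, value 20
- rug: cost 8, value 18
- kettle: cost 3, value 8
Best: 28 util.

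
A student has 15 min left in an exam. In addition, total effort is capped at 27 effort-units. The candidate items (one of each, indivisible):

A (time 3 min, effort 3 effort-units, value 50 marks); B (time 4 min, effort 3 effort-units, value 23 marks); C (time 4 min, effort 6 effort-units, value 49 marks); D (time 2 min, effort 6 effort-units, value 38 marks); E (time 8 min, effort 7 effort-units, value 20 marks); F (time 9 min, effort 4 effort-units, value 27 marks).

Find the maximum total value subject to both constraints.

Feasible sets respecting both limits:
- A+B+C+D: time 13, effort 18, value 160
- A+C+D: time 9, effort 15, value 137
- A+B+C: time 11, effort 12, value 122
Best: 160 marks.

160 marks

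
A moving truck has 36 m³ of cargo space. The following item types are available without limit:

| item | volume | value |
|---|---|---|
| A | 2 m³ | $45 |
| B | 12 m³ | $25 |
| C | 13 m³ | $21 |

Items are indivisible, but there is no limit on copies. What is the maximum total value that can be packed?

Best value-per-unit is A at 45/2, and filling with it alone uses volume 18×2=36. No mix of the others beats 18×45 = 810.

$810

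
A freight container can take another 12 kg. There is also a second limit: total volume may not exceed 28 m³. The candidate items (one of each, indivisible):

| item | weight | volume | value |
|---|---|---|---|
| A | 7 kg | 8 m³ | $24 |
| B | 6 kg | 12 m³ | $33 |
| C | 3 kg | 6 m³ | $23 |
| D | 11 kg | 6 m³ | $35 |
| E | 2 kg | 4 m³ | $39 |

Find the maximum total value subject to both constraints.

$95

Feasible sets respecting both limits:
- B+C+E: weight 11, volume 22, value 95
- A+C+E: weight 12, volume 18, value 86
- B+E: weight 8, volume 16, value 72
- A+E: weight 9, volume 12, value 63
Best: $95.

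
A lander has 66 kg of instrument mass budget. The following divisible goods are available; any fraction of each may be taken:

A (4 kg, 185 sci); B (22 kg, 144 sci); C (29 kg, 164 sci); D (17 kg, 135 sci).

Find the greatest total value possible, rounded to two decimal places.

Take in order of value per unit:
- A (185/4 per unit): all 4 → value 185, running total 185.00
- D (135/17 per unit): all 17 → value 135, running total 320.00
- B (144/22 per unit): all 22 → value 144, running total 464.00
- C (164/29 per unit): 23 of 29 → value 23×164/29 = 130.0690, running total 594.07
Total 594.07.

594.07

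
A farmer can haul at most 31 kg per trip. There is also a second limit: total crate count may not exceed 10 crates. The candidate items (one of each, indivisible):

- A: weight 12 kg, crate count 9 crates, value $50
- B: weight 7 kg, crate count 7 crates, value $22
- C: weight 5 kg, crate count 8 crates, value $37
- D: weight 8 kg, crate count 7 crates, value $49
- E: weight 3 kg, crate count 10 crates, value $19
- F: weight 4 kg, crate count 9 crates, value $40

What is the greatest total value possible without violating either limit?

Feasible sets respecting both limits:
- A: weight 12, crate count 9, value 50
- D: weight 8, crate count 7, value 49
- F: weight 4, crate count 9, value 40
- C: weight 5, crate count 8, value 37
Best: $50.

$50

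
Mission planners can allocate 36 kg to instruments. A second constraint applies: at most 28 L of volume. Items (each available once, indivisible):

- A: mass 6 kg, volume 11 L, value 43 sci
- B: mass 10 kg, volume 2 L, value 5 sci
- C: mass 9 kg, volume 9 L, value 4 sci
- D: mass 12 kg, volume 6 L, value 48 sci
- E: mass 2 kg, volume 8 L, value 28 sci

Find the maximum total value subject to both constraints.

124 sci

Feasible sets respecting both limits:
- A+B+D+E: mass 30, volume 27, value 124
- A+D+E: mass 20, volume 25, value 119
- A+B+D: mass 28, volume 19, value 96
Best: 124 sci.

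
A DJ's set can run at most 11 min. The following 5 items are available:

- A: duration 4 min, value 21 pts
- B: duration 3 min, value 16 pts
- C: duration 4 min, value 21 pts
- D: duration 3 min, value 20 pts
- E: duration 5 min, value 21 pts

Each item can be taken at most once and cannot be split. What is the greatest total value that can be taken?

62 pts

This is a 0/1 knapsack; check combinations near the capacity.
- A+C+D: duration 4+4+3=11, value 21+21+20=62
- A+B+C: duration 4+3+4=11, value 21+16+21=58
- A+B+D: duration 4+3+3=10, value 21+16+20=57
- B+C+D: duration 3+4+3=10, value 16+21+20=57
- B+D+E: duration 3+3+5=11, value 16+20+21=57
Best: 62 pts.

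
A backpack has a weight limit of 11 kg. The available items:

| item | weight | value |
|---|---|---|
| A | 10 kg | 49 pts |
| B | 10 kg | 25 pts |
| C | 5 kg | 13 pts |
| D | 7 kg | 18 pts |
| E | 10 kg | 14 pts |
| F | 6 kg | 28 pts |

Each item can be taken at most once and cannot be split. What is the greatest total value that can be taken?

49 pts

This is a 0/1 knapsack; check combinations near the capacity.
- A: weight 10, value 49
- C+F: weight 5+6=11, value 13+28=41
- F: weight 6, value 28
- B: weight 10, value 25
- D: weight 7, value 18
Best: 49 pts.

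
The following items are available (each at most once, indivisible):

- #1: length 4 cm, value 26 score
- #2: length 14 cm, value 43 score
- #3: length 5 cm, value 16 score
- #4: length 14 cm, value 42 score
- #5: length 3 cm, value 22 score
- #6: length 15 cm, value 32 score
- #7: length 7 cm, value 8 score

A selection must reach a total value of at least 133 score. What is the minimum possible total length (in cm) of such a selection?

Subsets with value ≥ 133, sorted by total length:
- #1+#2+#4+#5: length 35, value 133
- #1+#2+#3+#4+#5: length 40, value 149
Minimum length: 35 cm.

35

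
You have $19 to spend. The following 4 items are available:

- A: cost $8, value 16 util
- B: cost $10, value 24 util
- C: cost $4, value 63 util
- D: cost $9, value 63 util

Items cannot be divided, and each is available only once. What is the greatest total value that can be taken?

126 util

Check high-value combinations within $19:
- C+D: cost 4+9=13, value 63+63=126
- B+C: cost 10+4=14, value 24+63=87
- B+D: cost 10+9=19, value 24+63=87
- A+C: cost 8+4=12, value 16+63=79
- A+D: cost 8+9=17, value 16+63=79
Best: 126 util.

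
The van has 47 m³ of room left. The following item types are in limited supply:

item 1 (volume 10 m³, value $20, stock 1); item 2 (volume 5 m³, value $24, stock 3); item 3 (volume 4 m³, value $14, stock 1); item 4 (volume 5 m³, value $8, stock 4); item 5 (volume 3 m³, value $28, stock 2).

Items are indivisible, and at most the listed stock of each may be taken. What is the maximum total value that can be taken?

Top feasible selections:
- 1×item 1 + 3×item 2 + 1×item 3 + 2×item 4 + 2×item 5: volume 45, value 178
- 3×item 2 + 1×item 3 + 4×item 4 + 2×item 5: volume 45, value 174
- 1×item 1 + 3×item 2 + 3×item 4 + 2×item 5: volume 46, value 172
- 1×item 1 + 3×item 2 + 1×item 3 + 1×item 4 + 2×item 5: volume 40, value 170
Best: $178.

$178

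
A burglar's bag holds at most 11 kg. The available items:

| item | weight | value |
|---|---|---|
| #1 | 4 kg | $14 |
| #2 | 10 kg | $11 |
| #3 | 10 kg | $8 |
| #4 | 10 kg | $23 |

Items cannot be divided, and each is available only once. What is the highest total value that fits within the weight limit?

$23

This is a 0/1 knapsack; check combinations near the capacity.
- #4: weight 10, value 23
- #1: weight 4, value 14
- #2: weight 10, value 11
- #3: weight 10, value 8
Best: $23.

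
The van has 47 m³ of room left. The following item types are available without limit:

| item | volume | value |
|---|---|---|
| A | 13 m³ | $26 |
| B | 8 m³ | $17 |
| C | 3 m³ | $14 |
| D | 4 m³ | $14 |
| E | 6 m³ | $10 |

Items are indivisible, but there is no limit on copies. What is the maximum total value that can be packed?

Best value-per-unit is C at 14/3, and filling with it alone uses volume 15×3=45. No mix of the others beats 15×14 = 210.

$210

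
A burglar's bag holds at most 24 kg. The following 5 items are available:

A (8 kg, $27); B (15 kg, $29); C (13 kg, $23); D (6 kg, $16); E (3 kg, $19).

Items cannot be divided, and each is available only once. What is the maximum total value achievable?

$69

This is a 0/1 knapsack; check combinations near the capacity.
- A+C+E: weight 8+13+3=24, value 27+23+19=69
- B+D+E: weight 15+6+3=24, value 29+16+19=64
- A+D+E: weight 8+6+3=17, value 27+16+19=62
- C+D+E: weight 13+6+3=22, value 23+16+19=58
- A+B: weight 8+15=23, value 27+29=56
Best: $69.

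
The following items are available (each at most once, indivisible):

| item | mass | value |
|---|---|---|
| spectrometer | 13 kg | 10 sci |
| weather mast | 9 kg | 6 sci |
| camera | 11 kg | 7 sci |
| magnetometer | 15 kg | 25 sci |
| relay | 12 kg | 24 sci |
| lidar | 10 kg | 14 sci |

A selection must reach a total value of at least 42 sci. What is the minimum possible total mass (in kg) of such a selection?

27

Subsets with value ≥ 42, sorted by total mass:
- magnetometer+relay: mass 27, value 49
- weather mast+relay+lidar: mass 31, value 44
Minimum mass: 27 kg.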